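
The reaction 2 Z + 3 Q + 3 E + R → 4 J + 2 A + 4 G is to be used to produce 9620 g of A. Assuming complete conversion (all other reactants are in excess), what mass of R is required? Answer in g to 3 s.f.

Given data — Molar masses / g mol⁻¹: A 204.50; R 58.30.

n(A) = 9620 / 204.50 = 47.04 mol
n(R) = (1/2) × 47.04 = 23.52 mol
mass = 23.52 × 58.30 = 1371 g

1370 g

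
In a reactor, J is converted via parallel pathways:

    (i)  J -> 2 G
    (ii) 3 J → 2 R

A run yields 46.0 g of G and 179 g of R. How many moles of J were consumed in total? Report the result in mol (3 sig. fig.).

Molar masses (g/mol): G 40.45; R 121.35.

2.78 mol

n(G) = 46.0 / 40.45 = 1.137 mol
n(R) = 179 / 121.35 = 1.475 mol
n(J) via (i) = (1/2)×1.137 = 0.5685 mol
n(J) via (ii) = (3/2)×1.475 = 2.213 mol
total n(J) = 0.5685 + 2.213 = 2.782 mol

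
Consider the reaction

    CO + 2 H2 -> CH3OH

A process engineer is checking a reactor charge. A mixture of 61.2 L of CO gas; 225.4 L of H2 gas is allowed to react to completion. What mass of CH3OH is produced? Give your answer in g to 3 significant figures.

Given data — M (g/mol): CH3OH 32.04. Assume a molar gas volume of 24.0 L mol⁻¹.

n(CO) = 61.20 / 24.0 = 2.550 mol
n(H2) = 225.4 / 24.0 = 9.392 mol
n/ν for CO = 2.550/1 = 2.550
n/ν for H2 = 9.392/2 = 4.696
Smallest n/ν is CO → limiting reagent.
n(CH3OH) = (1/1) × 2.550 = 2.550 mol
mass = 2.550 × 32.04 = 81.70 g

81.7 g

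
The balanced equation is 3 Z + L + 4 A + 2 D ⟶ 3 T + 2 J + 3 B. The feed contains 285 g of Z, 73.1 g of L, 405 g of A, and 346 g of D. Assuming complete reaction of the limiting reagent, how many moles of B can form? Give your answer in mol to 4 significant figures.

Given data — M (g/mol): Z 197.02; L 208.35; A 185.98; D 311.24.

n(Z) = 285.0 / 197.02 = 1.447 mol
n(L) = 73.10 / 208.35 = 0.3509 mol
n(A) = 405.0 / 185.98 = 2.178 mol
n(D) = 346.0 / 311.24 = 1.112 mol
n/ν for Z = 1.447/3 = 0.4823
n/ν for L = 0.3509/1 = 0.3509
n/ν for A = 2.178/4 = 0.5445
n/ν for D = 1.112/2 = 0.5560
Smallest n/ν is L → limiting reagent.
n(B) = (3/1) × 0.3509 = 1.053 mol

1.053 mol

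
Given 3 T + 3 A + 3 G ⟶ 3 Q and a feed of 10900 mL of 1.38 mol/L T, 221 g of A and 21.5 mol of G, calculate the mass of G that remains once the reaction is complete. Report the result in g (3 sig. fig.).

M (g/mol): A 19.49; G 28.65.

n(T) = 1.38 × 10900/1000 = 15.04 mol
n(A) = 221.0 / 19.49 = 11.34 mol
n(G) = 21.50 mol
n/ν for T = 15.04/3 = 5.013
n/ν for A = 11.34/3 = 3.780
n/ν for G = 21.50/3 = 7.167
Smallest n/ν is A → limiting reagent.
G consumed = (3/3) × 11.34 = 11.34 mol
G remaining = 21.50 − 11.34 = 10.16 mol
mass = 10.16 × 28.65 = 291.1 g

291 g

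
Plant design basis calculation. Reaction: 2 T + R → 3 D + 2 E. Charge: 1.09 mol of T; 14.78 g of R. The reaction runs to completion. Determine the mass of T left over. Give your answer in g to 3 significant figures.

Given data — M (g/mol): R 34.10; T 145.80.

n(T) = 1.090 mol
n(R) = 14.78 / 34.10 = 0.4334 mol
n/ν for T = 1.090/2 = 0.5450
n/ν for R = 0.4334/1 = 0.4334
Smallest n/ν is R → limiting reagent.
T consumed = (2/1) × 0.4334 = 0.8668 mol
T remaining = 1.090 − 0.8668 = 0.2232 mol
mass = 0.2232 × 145.80 = 32.54 g

32.5 g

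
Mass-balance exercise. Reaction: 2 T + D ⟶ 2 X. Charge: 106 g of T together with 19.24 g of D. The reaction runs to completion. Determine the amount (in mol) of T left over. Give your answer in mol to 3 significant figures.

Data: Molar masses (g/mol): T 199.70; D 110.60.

n(T) = 106.0 / 199.70 = 0.5308 mol
n(D) = 19.24 / 110.60 = 0.1740 mol
n/ν for T = 0.5308/2 = 0.2654
n/ν for D = 0.1740/1 = 0.1740
Smallest n/ν is D → limiting reagent.
T consumed = (2/1) × 0.1740 = 0.3480 mol
T remaining = 0.5308 − 0.3480 = 0.1828 mol

0.183 mol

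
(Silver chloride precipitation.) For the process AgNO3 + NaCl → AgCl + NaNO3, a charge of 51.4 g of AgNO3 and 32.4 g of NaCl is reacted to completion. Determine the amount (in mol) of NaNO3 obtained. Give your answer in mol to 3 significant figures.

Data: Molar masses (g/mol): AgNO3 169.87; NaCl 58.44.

0.303 mol

n(AgNO3) = 51.40 / 169.87 = 0.3026 mol
n(NaCl) = 32.40 / 58.44 = 0.5544 mol
n/ν → AgNO3: 0.3026, NaCl: 0.5544; AgNO3 is limiting.
n(NaNO3) = (1/1) × 0.3026 = 0.3026 mol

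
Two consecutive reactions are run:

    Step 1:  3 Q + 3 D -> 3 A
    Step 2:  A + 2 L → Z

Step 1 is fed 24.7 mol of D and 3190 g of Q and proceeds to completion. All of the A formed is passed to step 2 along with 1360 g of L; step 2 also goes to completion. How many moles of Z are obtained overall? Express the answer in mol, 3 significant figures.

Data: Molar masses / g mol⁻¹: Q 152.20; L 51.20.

Step 1:
n(D) = 24.70 mol
n(Q) = 3190 / 152.20 = 20.96 mol
n/ν for D = 24.70/3 = 8.233
n/ν for Q = 20.96/3 = 6.987
Smallest n/ν is Q → limiting reagent.
n(A) produced = (3/3) × 20.96 = 20.96 mol
Step 2:
n(A) available = 20.96 mol
n(L) = 1360 / 51.20 = 26.56 mol
n/ν for A = 20.96/1 = 20.96
n/ν for L = 26.56/2 = 13.28
Smallest n/ν is L → limiting reagent.
n(Z) = (1/2) × 26.56 = 13.28 mol

13.3 mol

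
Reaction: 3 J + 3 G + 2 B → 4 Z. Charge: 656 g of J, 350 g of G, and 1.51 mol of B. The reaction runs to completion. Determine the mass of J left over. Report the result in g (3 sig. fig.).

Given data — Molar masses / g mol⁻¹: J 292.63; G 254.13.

253 g

n(J) = 656.0 / 292.63 = 2.242 mol
n(G) = 350.0 / 254.13 = 1.377 mol
n(B) = 1.510 mol
n/ν for J = 2.242/3 = 0.7473
n/ν for G = 1.377/3 = 0.4590
n/ν for B = 1.510/2 = 0.7550
Smallest n/ν is G → limiting reagent.
J consumed = (3/3) × 1.377 = 1.377 mol
J remaining = 2.242 − 1.377 = 0.8650 mol
mass = 0.8650 × 292.63 = 253.1 g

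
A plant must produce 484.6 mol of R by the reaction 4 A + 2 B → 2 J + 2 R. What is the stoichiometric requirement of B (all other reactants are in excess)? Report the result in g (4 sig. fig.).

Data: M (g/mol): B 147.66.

71560 g

n(R) = 484.6 mol
n(B) = (2/2) × 484.6 = 484.6 mol
mass = 484.6 × 147.66 = 71560 g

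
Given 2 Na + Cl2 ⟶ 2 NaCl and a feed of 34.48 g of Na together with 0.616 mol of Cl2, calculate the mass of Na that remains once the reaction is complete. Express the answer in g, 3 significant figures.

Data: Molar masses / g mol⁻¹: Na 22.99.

6.16 g

n(Na) = 34.48 / 22.99 = 1.500 mol
n(Cl2) = 0.6160 mol
n/ν for Na = 1.500/2 = 0.7500
n/ν for Cl2 = 0.6160/1 = 0.6160
Smallest n/ν is Cl2 → limiting reagent.
Na consumed = (2/1) × 0.6160 = 1.232 mol
Na remaining = 1.500 − 1.232 = 0.2680 mol
mass = 0.2680 × 22.99 = 6.161 g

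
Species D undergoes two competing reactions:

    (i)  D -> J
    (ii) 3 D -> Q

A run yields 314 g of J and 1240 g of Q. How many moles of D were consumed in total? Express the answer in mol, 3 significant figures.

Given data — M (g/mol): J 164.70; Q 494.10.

n(J) = 314 / 164.70 = 1.906 mol
n(Q) = 1240 / 494.10 = 2.510 mol
n(D) via (i) = (1/1)×1.906 = 1.906 mol
n(D) via (ii) = (3/1)×2.510 = 7.530 mol
total n(D) = 1.906 + 7.530 = 9.436 mol

9.44 mol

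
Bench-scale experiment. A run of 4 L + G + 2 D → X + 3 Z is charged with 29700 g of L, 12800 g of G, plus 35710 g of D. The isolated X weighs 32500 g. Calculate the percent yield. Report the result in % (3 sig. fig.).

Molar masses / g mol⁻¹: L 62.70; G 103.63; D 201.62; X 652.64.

56.2 %

n(L) = 29700 / 62.70 = 473.7 mol
n(G) = 12800 / 103.63 = 123.5 mol
n(D) = 35710 / 201.62 = 177.1 mol
n/ν for L = 473.7/4 = 118.4
n/ν for G = 123.5/1 = 123.5
n/ν for D = 177.1/2 = 88.55
Smallest n/ν is D → limiting reagent.
theoretical n(X) = (1/2) × 177.1 = 88.55 mol → 57790 g
% yield = 32500 / 57790 × 100 = 56.24 %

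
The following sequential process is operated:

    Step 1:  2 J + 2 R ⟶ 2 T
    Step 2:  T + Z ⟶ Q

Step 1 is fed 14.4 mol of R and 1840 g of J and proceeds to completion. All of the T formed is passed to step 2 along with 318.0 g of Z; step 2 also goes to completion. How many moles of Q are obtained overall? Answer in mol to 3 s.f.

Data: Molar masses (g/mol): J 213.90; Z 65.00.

Step 1:
n(R) = 14.40 mol
n(J) = 1840 / 213.90 = 8.602 mol
n/ν for R = 14.40/2 = 7.200
n/ν for J = 8.602/2 = 4.301
Smallest n/ν is J → limiting reagent.
n(T) produced = (2/2) × 8.602 = 8.602 mol
Step 2:
n(T) available = 8.602 mol
n(Z) = 318.0 / 65.00 = 4.892 mol
n/ν for T = 8.602/1 = 8.602
n/ν for Z = 4.892/1 = 4.892
Smallest n/ν is Z → limiting reagent.
n(Q) = (1/1) × 4.892 = 4.892 mol

4.89 mol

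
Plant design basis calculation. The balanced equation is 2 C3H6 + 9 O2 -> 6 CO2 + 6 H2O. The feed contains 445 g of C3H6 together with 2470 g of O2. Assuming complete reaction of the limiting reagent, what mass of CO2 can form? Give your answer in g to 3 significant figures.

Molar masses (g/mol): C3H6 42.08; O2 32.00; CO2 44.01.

n(C3H6) = 445.0 / 42.08 = 10.58 mol
n(O2) = 2470 / 32.00 = 77.19 mol
n/ν for C3H6 = 10.58/2 = 5.290
n/ν for O2 = 77.19/9 = 8.577
Smallest n/ν is C3H6 → limiting reagent.
n(CO2) = (6/2) × 10.58 = 31.74 mol
mass = 31.74 × 44.01 = 1397 g

1400 g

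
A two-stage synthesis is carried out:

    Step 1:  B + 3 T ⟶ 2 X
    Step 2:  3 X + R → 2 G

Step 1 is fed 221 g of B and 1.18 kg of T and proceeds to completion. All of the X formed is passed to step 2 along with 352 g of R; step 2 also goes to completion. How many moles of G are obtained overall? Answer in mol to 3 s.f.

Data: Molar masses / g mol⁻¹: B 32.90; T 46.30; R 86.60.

Step 1:
n(B) = 221.0 / 32.90 = 6.717 mol
n(T) = 1.180×1000 / 46.30 = 25.49 mol
n/ν → B: 6.717, T: 8.497; B is limiting.
n(X) produced = (2/1) × 6.717 = 13.43 mol
Step 2:
n(X) available = 13.43 mol
n(R) = 352.0 / 86.60 = 4.065 mol
n/ν → X: 4.477, R: 4.065; R is limiting.
n(G) = (2/1) × 4.065 = 8.130 mol

8.13 mol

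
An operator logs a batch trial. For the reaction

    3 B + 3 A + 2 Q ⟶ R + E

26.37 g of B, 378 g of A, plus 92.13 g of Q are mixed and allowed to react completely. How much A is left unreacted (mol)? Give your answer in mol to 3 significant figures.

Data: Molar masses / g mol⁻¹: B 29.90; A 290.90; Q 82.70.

0.417 mol

n(B) = 26.37 / 29.90 = 0.8819 mol
n(A) = 378.0 / 290.90 = 1.299 mol
n(Q) = 92.13 / 82.70 = 1.114 mol
n/ν → B: 0.2940, A: 0.4330, Q: 0.5570; B is limiting.
A consumed = (3/3) × 0.8819 = 0.8819 mol
A remaining = 1.299 − 0.8819 = 0.4171 mol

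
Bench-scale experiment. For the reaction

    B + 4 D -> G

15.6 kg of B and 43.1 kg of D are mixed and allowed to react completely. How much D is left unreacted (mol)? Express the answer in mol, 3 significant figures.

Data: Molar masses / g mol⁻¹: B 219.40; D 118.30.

79.9 mol

n(B) = 15.60×1000 / 219.40 = 71.10 mol
n(D) = 43.10×1000 / 118.30 = 364.3 mol
n/ν → B: 71.10, D: 91.08; B is limiting.
D consumed = (4/1) × 71.10 = 284.4 mol
D remaining = 364.3 − 284.4 = 79.90 mol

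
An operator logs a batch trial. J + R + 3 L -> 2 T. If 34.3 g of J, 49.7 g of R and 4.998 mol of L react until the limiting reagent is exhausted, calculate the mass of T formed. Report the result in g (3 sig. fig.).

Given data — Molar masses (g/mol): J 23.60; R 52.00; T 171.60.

328 g

n(J) = 34.30 / 23.60 = 1.453 mol
n(R) = 49.70 / 52.00 = 0.9558 mol
n(L) = 4.998 mol
n/ν → J: 1.453, R: 0.9558, L: 1.666; R is limiting.
n(T) = (2/1) × 0.9558 = 1.912 mol
mass = 1.912 × 171.60 = 328.1 g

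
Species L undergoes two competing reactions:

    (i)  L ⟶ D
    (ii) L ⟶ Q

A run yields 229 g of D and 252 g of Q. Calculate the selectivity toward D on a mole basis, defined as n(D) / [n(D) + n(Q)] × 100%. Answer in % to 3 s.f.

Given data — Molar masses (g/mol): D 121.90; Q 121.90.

n(D) = 229 / 121.90 = 1.879 mol
n(Q) = 252 / 121.90 = 2.067 mol
selectivity = 1.879/(1.879+2.067) × 100 = 47.62 %

47.6 %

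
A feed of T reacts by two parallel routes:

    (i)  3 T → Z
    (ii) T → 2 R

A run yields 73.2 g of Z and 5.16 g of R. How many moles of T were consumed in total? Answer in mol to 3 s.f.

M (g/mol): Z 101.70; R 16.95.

2.31 mol

n(Z) = 73.2 / 101.70 = 0.7198 mol
n(R) = 5.16 / 16.95 = 0.3044 mol
n(T) via (i) = (3/1)×0.7198 = 2.159 mol
n(T) via (ii) = (1/2)×0.3044 = 0.1522 mol
total n(T) = 2.159 + 0.1522 = 2.311 mol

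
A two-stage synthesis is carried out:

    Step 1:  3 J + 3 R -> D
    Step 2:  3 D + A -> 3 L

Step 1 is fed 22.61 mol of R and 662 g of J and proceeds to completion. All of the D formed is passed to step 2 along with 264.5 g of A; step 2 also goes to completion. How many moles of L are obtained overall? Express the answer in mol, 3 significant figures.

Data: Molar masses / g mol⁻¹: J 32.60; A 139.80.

Step 1:
n(R) = 22.61 mol
n(J) = 662.0 / 32.60 = 20.31 mol
n/ν → R: 7.537, J: 6.770; J is limiting.
n(D) produced = (1/3) × 20.31 = 6.770 mol
Step 2:
n(D) available = 6.770 mol
n(A) = 264.5 / 139.80 = 1.892 mol
n/ν → D: 2.257, A: 1.892; A is limiting.
n(L) = (3/1) × 1.892 = 5.676 mol

5.68 mol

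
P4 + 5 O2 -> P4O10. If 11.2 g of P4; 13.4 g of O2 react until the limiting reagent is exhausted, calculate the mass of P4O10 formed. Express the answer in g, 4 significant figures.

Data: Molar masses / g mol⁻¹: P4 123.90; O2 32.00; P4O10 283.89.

n(P4) = 11.20 / 123.90 = 0.09040 mol
n(O2) = 13.40 / 32.00 = 0.4188 mol
n/ν for P4 = 0.09040/1 = 0.09040
n/ν for O2 = 0.4188/5 = 0.08376
Smallest n/ν is O2 → limiting reagent.
n(P4O10) = (1/5) × 0.4188 = 0.08376 mol
mass = 0.08376 × 283.89 = 23.78 g

23.78 g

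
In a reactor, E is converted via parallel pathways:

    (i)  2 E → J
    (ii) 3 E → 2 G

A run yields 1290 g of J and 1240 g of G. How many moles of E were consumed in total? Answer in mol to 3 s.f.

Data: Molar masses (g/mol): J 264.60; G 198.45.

n(J) = 1290 / 264.60 = 4.875 mol
n(G) = 1240 / 198.45 = 6.248 mol
n(E) via (i) = (2/1)×4.875 = 9.750 mol
n(E) via (ii) = (3/2)×6.248 = 9.372 mol
total n(E) = 9.750 + 9.372 = 19.12 mol

19.1 mol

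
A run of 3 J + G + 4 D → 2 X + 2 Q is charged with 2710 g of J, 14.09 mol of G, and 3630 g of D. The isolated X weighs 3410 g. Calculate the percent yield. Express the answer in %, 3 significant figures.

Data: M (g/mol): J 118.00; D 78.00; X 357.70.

n(J) = 2710 / 118.00 = 22.97 mol
n(G) = 14.09 mol
n(D) = 3630 / 78.00 = 46.54 mol
n/ν for J = 22.97/3 = 7.657
n/ν for G = 14.09/1 = 14.09
n/ν for D = 46.54/4 = 11.64
Smallest n/ν is J → limiting reagent.
theoretical n(X) = (2/3) × 22.97 = 15.31 mol → 5476 g
% yield = 3410 / 5476 × 100 = 62.27 %

62.3 %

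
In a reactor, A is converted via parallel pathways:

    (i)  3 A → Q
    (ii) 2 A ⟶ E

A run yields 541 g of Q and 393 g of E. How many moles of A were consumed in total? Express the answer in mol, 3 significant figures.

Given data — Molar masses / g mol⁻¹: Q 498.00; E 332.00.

n(Q) = 541 / 498.00 = 1.086 mol
n(E) = 393 / 332.00 = 1.184 mol
n(A) via (i) = (3/1)×1.086 = 3.258 mol
n(A) via (ii) = (2/1)×1.184 = 2.368 mol
total n(A) = 3.258 + 2.368 = 5.626 mol

5.63 mol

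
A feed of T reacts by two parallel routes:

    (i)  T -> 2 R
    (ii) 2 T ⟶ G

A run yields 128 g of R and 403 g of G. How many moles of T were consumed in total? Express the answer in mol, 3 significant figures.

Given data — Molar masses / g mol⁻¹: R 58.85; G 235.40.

4.51 mol

n(R) = 128 / 58.85 = 2.175 mol
n(G) = 403 / 235.40 = 1.712 mol
n(T) via (i) = (1/2)×2.175 = 1.088 mol
n(T) via (ii) = (2/1)×1.712 = 3.424 mol
total n(T) = 1.088 + 3.424 = 4.512 mol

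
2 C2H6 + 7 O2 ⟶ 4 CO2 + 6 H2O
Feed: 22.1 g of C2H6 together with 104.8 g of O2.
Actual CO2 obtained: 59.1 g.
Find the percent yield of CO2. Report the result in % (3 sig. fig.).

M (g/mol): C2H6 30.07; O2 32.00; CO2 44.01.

n(C2H6) = 22.10 / 30.07 = 0.7350 mol
n(O2) = 104.8 / 32.00 = 3.275 mol
n/ν for C2H6 = 0.7350/2 = 0.3675
n/ν for O2 = 3.275/7 = 0.4679
Smallest n/ν is C2H6 → limiting reagent.
theoretical n(CO2) = (4/2) × 0.7350 = 1.470 mol → 64.69 g
% yield = 59.1 / 64.69 × 100 = 91.36 %

91.4 %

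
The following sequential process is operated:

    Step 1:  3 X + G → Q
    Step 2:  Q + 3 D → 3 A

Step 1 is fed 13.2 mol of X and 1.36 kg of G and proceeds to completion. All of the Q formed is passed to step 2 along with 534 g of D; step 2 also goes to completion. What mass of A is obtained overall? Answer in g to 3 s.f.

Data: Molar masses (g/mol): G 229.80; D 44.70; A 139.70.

1670 g

Step 1:
n(X) = 13.20 mol
n(G) = 1.360×1000 / 229.80 = 5.918 mol
n/ν for X = 13.20/3 = 4.400
n/ν for G = 5.918/1 = 5.918
Smallest n/ν is X → limiting reagent.
n(Q) produced = (1/3) × 13.20 = 4.400 mol
Step 2:
n(Q) available = 4.400 mol
n(D) = 534.0 / 44.70 = 11.95 mol
n/ν for Q = 4.400/1 = 4.400
n/ν for D = 11.95/3 = 3.983
Smallest n/ν is D → limiting reagent.
n(A) = (3/3) × 11.95 = 11.95 mol
mass = 11.95 × 139.70 = 1669 g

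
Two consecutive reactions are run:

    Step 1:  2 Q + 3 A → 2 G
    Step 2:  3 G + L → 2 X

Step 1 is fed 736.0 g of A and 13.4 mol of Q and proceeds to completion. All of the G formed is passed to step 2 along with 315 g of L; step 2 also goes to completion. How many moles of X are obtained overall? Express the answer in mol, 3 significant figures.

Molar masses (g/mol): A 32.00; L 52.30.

Step 1:
n(A) = 736.0 / 32.00 = 23.00 mol
n(Q) = 13.40 mol
n/ν for A = 23.00/3 = 7.667
n/ν for Q = 13.40/2 = 6.700
Smallest n/ν is Q → limiting reagent.
n(G) produced = (2/2) × 13.40 = 13.40 mol
Step 2:
n(G) available = 13.40 mol
n(L) = 315.0 / 52.30 = 6.023 mol
n/ν for G = 13.40/3 = 4.467
n/ν for L = 6.023/1 = 6.023
Smallest n/ν is G → limiting reagent.
n(X) = (2/3) × 13.40 = 8.933 mol

8.93 mol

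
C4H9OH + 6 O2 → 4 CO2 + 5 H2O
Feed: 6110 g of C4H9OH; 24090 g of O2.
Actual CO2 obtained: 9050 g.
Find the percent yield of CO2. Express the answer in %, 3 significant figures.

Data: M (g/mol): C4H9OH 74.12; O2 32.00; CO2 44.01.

n(C4H9OH) = 6110 / 74.12 = 82.43 mol
n(O2) = 24090 / 32.00 = 752.8 mol
n/ν for C4H9OH = 82.43/1 = 82.43
n/ν for O2 = 752.8/6 = 125.5
Smallest n/ν is C4H9OH → limiting reagent.
theoretical n(CO2) = (4/1) × 82.43 = 329.7 mol → 14510 g
% yield = 9050 / 14510 × 100 = 62.37 %

62.4 %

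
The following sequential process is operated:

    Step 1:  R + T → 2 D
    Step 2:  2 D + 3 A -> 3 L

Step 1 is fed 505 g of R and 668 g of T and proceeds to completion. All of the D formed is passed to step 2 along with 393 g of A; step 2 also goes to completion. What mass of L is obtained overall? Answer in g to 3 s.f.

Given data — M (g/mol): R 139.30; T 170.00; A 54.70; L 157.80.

1130 g

Step 1:
n(R) = 505.0 / 139.30 = 3.625 mol
n(T) = 668.0 / 170.00 = 3.929 mol
n/ν for R = 3.625/1 = 3.625
n/ν for T = 3.929/1 = 3.929
Smallest n/ν is R → limiting reagent.
n(D) produced = (2/1) × 3.625 = 7.250 mol
Step 2:
n(D) available = 7.250 mol
n(A) = 393.0 / 54.70 = 7.185 mol
n/ν for D = 7.250/2 = 3.625
n/ν for A = 7.185/3 = 2.395
Smallest n/ν is A → limiting reagent.
n(L) = (3/3) × 7.185 = 7.185 mol
mass = 7.185 × 157.80 = 1134 g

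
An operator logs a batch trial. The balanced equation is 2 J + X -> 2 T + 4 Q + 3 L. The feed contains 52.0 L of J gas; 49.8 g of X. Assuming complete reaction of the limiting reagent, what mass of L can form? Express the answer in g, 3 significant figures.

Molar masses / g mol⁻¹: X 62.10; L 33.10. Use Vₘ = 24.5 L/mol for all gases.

n(J) = 52.00 / 24.5 = 2.122 mol
n(X) = 49.80 / 62.10 = 0.8019 mol
n/ν for J = 2.122/2 = 1.061
n/ν for X = 0.8019/1 = 0.8019
Smallest n/ν is X → limiting reagent.
n(L) = (3/1) × 0.8019 = 2.406 mol
mass = 2.406 × 33.10 = 79.64 g

79.6 g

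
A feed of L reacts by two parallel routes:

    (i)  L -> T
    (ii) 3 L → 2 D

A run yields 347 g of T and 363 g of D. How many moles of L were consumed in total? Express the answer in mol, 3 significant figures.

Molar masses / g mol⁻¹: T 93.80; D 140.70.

7.57 mol

n(T) = 347 / 93.80 = 3.699 mol
n(D) = 363 / 140.70 = 2.580 mol
n(L) via (i) = (1/1)×3.699 = 3.699 mol
n(L) via (ii) = (3/2)×2.580 = 3.870 mol
total n(L) = 3.699 + 3.870 = 7.569 mol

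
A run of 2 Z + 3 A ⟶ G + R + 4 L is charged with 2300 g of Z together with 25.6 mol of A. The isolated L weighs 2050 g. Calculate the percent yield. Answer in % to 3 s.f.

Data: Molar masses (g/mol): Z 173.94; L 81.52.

95.1 %

n(Z) = 2300 / 173.94 = 13.22 mol
n(A) = 25.60 mol
n/ν → Z: 6.610, A: 8.533; Z is limiting.
theoretical n(L) = (4/2) × 13.22 = 26.44 mol → 2155 g
% yield = 2050 / 2155 × 100 = 95.13 %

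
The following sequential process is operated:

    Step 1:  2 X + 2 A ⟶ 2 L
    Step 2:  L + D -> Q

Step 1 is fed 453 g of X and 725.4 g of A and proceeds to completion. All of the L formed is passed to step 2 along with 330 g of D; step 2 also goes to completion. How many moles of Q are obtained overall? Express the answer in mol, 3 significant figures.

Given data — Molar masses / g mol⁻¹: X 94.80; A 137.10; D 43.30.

Step 1:
n(X) = 453.0 / 94.80 = 4.778 mol
n(A) = 725.4 / 137.10 = 5.291 mol
n/ν → X: 2.389, A: 2.646; X is limiting.
n(L) produced = (2/2) × 4.778 = 4.778 mol
Step 2:
n(L) available = 4.778 mol
n(D) = 330.0 / 43.30 = 7.621 mol
n/ν → L: 4.778, D: 7.621; L is limiting.
n(Q) = (1/1) × 4.778 = 4.778 mol

4.78 mol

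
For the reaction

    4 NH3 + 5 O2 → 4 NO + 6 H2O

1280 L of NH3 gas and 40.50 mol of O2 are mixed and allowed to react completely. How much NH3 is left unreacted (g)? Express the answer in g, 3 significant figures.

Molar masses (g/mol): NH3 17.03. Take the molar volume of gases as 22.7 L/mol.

n(NH3) = 1280 / 22.7 = 56.39 mol
n(O2) = 40.50 mol
n/ν → NH3: 14.10, O2: 8.100; O2 is limiting.
NH3 consumed = (4/5) × 40.50 = 32.40 mol
NH3 remaining = 56.39 − 32.40 = 23.99 mol
mass = 23.99 × 17.03 = 408.5 g

409 g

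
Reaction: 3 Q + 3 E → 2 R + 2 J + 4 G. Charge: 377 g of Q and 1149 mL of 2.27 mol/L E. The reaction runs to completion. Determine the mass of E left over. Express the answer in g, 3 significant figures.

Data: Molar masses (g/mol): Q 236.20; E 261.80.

n(Q) = 377.0 / 236.20 = 1.596 mol
n(E) = 2.27 × 1149/1000 = 2.608 mol
n/ν for Q = 1.596/3 = 0.5320
n/ν for E = 2.608/3 = 0.8693
Smallest n/ν is Q → limiting reagent.
E consumed = (3/3) × 1.596 = 1.596 mol
E remaining = 2.608 − 1.596 = 1.012 mol
mass = 1.012 × 261.80 = 264.9 g

265 g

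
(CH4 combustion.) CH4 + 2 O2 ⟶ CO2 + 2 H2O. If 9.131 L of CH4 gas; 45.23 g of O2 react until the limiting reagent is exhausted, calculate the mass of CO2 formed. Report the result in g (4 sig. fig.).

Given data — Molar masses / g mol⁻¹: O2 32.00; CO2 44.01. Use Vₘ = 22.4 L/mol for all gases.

17.94 g

n(CH4) = 9.131 / 22.4 = 0.4076 mol
n(O2) = 45.23 / 32.00 = 1.413 mol
n/ν for CH4 = 0.4076/1 = 0.4076
n/ν for O2 = 1.413/2 = 0.7065
Smallest n/ν is CH4 → limiting reagent.
n(CO2) = (1/1) × 0.4076 = 0.4076 mol
mass = 0.4076 × 44.01 = 17.94 g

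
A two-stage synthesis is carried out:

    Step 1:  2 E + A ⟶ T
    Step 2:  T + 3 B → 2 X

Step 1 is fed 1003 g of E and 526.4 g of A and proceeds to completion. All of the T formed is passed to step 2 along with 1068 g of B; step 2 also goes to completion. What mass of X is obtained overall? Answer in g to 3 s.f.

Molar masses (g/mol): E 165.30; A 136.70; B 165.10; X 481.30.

Step 1:
n(E) = 1003 / 165.30 = 6.068 mol
n(A) = 526.4 / 136.70 = 3.851 mol
n/ν for E = 6.068/2 = 3.034
n/ν for A = 3.851/1 = 3.851
Smallest n/ν is E → limiting reagent.
n(T) produced = (1/2) × 6.068 = 3.034 mol
Step 2:
n(T) available = 3.034 mol
n(B) = 1068 / 165.10 = 6.469 mol
n/ν for T = 3.034/1 = 3.034
n/ν for B = 6.469/3 = 2.156
Smallest n/ν is B → limiting reagent.
n(X) = (2/3) × 6.469 = 4.313 mol
mass = 4.313 × 481.30 = 2076 g

2080 g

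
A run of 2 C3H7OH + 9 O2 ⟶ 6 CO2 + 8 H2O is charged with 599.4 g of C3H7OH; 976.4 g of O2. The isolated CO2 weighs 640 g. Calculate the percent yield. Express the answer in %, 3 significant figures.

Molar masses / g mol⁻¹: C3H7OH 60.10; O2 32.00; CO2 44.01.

71.5 %

n(C3H7OH) = 599.4 / 60.10 = 9.973 mol
n(O2) = 976.4 / 32.00 = 30.51 mol
n/ν → C3H7OH: 4.987, O2: 3.390; O2 is limiting.
theoretical n(CO2) = (6/9) × 30.51 = 20.34 mol → 895.2 g
% yield = 640 / 895.2 × 100 = 71.49 %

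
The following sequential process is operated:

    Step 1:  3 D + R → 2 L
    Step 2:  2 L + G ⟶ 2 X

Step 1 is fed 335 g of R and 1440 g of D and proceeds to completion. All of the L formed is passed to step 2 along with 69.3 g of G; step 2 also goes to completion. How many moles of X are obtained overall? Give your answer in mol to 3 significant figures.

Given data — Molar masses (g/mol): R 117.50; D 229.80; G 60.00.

Step 1:
n(R) = 335.0 / 117.50 = 2.851 mol
n(D) = 1440 / 229.80 = 6.266 mol
n/ν for R = 2.851/1 = 2.851
n/ν for D = 6.266/3 = 2.089
Smallest n/ν is D → limiting reagent.
n(L) produced = (2/3) × 6.266 = 4.177 mol
Step 2:
n(L) available = 4.177 mol
n(G) = 69.30 / 60.00 = 1.155 mol
n/ν for L = 4.177/2 = 2.089
n/ν for G = 1.155/1 = 1.155
Smallest n/ν is G → limiting reagent.
n(X) = (2/1) × 1.155 = 2.310 mol

2.31 mol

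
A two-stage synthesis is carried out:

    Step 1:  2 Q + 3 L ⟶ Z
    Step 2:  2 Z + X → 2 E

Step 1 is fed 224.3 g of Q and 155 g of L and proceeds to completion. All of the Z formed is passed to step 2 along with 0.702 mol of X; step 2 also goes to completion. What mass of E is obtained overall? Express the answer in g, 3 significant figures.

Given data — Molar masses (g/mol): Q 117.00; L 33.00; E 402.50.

386 g

Step 1:
n(Q) = 224.3 / 117.00 = 1.917 mol
n(L) = 155.0 / 33.00 = 4.697 mol
n/ν → Q: 0.9585, L: 1.566; Q is limiting.
n(Z) produced = (1/2) × 1.917 = 0.9585 mol
Step 2:
n(Z) available = 0.9585 mol
n(X) = 0.7020 mol
n/ν → Z: 0.4793, X: 0.7020; Z is limiting.
n(E) = (2/2) × 0.9585 = 0.9585 mol
mass = 0.9585 × 402.50 = 385.8 g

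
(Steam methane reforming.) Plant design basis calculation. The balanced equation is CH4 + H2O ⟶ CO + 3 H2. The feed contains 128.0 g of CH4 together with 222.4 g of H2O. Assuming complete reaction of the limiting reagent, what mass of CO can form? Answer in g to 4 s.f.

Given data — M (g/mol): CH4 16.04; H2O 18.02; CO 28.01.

223.5 g

n(CH4) = 128.0 / 16.04 = 7.980 mol
n(H2O) = 222.4 / 18.02 = 12.34 mol
n/ν → CH4: 7.980, H2O: 12.34; CH4 is limiting.
n(CO) = (1/1) × 7.980 = 7.980 mol
mass = 7.980 × 28.01 = 223.5 g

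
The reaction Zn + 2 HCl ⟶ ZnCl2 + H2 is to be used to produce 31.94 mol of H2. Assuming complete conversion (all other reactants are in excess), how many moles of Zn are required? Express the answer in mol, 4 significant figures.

n(H2) = 31.94 mol
n(Zn) = (1/1) × 31.94 = 31.94 mol

31.94 mol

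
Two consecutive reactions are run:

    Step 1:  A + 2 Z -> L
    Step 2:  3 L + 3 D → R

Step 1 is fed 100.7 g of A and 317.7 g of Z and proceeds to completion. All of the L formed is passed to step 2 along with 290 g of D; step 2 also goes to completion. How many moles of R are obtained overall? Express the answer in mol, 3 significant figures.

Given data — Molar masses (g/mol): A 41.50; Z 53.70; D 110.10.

0.809 mol

Step 1:
n(A) = 100.7 / 41.50 = 2.427 mol
n(Z) = 317.7 / 53.70 = 5.916 mol
n/ν → A: 2.427, Z: 2.958; A is limiting.
n(L) produced = (1/1) × 2.427 = 2.427 mol
Step 2:
n(L) available = 2.427 mol
n(D) = 290.0 / 110.10 = 2.634 mol
n/ν → L: 0.8090, D: 0.8780; L is limiting.
n(R) = (1/3) × 2.427 = 0.8090 mol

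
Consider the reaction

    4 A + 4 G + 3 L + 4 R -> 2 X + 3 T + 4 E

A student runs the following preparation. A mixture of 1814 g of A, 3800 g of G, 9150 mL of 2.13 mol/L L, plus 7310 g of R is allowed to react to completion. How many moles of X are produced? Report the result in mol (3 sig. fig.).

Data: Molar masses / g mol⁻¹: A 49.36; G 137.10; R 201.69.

n(A) = 1814 / 49.36 = 36.75 mol
n(G) = 3800 / 137.10 = 27.72 mol
n(L) = 2.13 × 9150/1000 = 19.49 mol
n(R) = 7310 / 201.69 = 36.24 mol
n/ν → A: 9.188, G: 6.930, L: 6.497, R: 9.060; L is limiting.
n(X) = (2/3) × 19.49 = 12.99 mol

13.0 mol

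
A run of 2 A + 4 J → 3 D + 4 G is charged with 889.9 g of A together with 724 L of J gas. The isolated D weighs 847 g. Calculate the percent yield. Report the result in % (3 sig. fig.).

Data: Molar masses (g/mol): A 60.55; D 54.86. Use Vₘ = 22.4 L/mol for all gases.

n(A) = 889.9 / 60.55 = 14.70 mol
n(J) = 724.0 / 22.4 = 32.32 mol
n/ν for A = 14.70/2 = 7.350
n/ν for J = 32.32/4 = 8.080
Smallest n/ν is A → limiting reagent.
theoretical n(D) = (3/2) × 14.70 = 22.05 mol → 1210 g
% yield = 847 / 1210 × 100 = 70.00 %

70.0 %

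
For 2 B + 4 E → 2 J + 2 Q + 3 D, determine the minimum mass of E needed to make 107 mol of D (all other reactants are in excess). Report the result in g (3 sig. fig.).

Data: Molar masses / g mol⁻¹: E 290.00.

n(D) = 107.0 mol
n(E) = (4/3) × 107.0 = 142.7 mol
mass = 142.7 × 290.00 = 41380 g

41400 g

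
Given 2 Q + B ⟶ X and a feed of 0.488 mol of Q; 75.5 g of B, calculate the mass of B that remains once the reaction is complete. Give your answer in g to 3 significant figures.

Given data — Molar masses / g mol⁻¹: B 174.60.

32.9 g

n(Q) = 0.4880 mol
n(B) = 75.50 / 174.60 = 0.4324 mol
n/ν for Q = 0.4880/2 = 0.2440
n/ν for B = 0.4324/1 = 0.4324
Smallest n/ν is Q → limiting reagent.
B consumed = (1/2) × 0.4880 = 0.2440 mol
B remaining = 0.4324 − 0.2440 = 0.1884 mol
mass = 0.1884 × 174.60 = 32.89 g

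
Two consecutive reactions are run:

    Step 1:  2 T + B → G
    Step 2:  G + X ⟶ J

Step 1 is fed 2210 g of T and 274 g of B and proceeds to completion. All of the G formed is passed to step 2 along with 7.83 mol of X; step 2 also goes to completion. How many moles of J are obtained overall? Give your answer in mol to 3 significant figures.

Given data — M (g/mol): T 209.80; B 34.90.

5.27 mol

Step 1:
n(T) = 2210 / 209.80 = 10.53 mol
n(B) = 274.0 / 34.90 = 7.851 mol
n/ν for T = 10.53/2 = 5.265
n/ν for B = 7.851/1 = 7.851
Smallest n/ν is T → limiting reagent.
n(G) produced = (1/2) × 10.53 = 5.265 mol
Step 2:
n(G) available = 5.265 mol
n(X) = 7.830 mol
n/ν for G = 5.265/1 = 5.265
n/ν for X = 7.830/1 = 7.830
Smallest n/ν is G → limiting reagent.
n(J) = (1/1) × 5.265 = 5.265 mol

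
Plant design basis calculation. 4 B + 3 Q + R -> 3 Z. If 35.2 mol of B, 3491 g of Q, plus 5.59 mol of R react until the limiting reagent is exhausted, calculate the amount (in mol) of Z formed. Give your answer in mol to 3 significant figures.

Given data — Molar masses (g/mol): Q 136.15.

16.8 mol

n(B) = 35.20 mol
n(Q) = 3491 / 136.15 = 25.64 mol
n(R) = 5.590 mol
n/ν → B: 8.800, Q: 8.547, R: 5.590; R is limiting.
n(Z) = (3/1) × 5.590 = 16.77 mol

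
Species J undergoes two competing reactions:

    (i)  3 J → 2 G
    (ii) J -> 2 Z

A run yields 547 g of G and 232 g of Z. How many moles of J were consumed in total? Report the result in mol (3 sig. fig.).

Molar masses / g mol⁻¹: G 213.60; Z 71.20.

5.47 mol

n(G) = 547 / 213.60 = 2.561 mol
n(Z) = 232 / 71.20 = 3.258 mol
n(J) via (i) = (3/2)×2.561 = 3.842 mol
n(J) via (ii) = (1/2)×3.258 = 1.629 mol
total n(J) = 3.842 + 1.629 = 5.471 mol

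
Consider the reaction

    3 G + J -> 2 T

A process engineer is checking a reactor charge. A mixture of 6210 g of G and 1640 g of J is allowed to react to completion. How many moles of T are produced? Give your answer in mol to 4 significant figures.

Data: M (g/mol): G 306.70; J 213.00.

13.50 mol

n(G) = 6210 / 306.70 = 20.25 mol
n(J) = 1640 / 213.00 = 7.700 mol
n/ν → G: 6.750, J: 7.700; G is limiting.
n(T) = (2/3) × 20.25 = 13.50 mol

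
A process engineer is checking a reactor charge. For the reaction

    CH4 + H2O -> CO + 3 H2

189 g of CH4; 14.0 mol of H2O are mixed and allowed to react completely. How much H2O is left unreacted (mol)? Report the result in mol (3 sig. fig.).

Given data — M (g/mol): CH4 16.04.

2.22 mol

n(CH4) = 189.0 / 16.04 = 11.78 mol
n(H2O) = 14.00 mol
n/ν for CH4 = 11.78/1 = 11.78
n/ν for H2O = 14.00/1 = 14.00
Smallest n/ν is CH4 → limiting reagent.
H2O consumed = (1/1) × 11.78 = 11.78 mol
H2O remaining = 14.00 − 11.78 = 2.220 mol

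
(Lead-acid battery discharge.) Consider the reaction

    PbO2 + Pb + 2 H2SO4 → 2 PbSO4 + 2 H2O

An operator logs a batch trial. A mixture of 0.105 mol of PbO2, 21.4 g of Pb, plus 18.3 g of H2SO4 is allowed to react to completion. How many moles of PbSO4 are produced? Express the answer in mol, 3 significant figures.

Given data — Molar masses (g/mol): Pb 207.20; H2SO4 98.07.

n(PbO2) = 0.1050 mol
n(Pb) = 21.40 / 207.20 = 0.1033 mol
n(H2SO4) = 18.30 / 98.07 = 0.1866 mol
n/ν → PbO2: 0.1050, Pb: 0.1033, H2SO4: 0.09330; H2SO4 is limiting.
n(PbSO4) = (2/2) × 0.1866 = 0.1866 mol

0.187 mol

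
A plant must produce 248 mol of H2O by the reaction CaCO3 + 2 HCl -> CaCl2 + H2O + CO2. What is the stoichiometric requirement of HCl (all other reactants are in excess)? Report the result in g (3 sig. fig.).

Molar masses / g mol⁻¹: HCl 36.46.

n(H2O) = 248.0 mol
n(HCl) = (2/1) × 248.0 = 496.0 mol
mass = 496.0 × 36.46 = 18080 g

18100 g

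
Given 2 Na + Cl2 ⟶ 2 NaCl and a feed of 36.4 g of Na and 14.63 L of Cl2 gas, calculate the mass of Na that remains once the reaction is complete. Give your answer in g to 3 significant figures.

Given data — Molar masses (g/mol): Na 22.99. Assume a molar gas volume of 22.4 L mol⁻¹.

6.37 g

n(Na) = 36.40 / 22.99 = 1.583 mol
n(Cl2) = 14.63 / 22.4 = 0.6531 mol
n/ν for Na = 1.583/2 = 0.7915
n/ν for Cl2 = 0.6531/1 = 0.6531
Smallest n/ν is Cl2 → limiting reagent.
Na consumed = (2/1) × 0.6531 = 1.306 mol
Na remaining = 1.583 − 1.306 = 0.2770 mol
mass = 0.2770 × 22.99 = 6.368 g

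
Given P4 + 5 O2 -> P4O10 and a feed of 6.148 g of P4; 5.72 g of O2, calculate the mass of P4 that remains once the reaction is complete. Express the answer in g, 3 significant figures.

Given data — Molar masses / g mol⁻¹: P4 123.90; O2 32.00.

1.72 g

n(P4) = 6.148 / 123.90 = 0.04962 mol
n(O2) = 5.720 / 32.00 = 0.1788 mol
n/ν → P4: 0.04962, O2: 0.03576; O2 is limiting.
P4 consumed = (1/5) × 0.1788 = 0.03576 mol
P4 remaining = 0.04962 − 0.03576 = 0.01386 mol
mass = 0.01386 × 123.90 = 1.717 g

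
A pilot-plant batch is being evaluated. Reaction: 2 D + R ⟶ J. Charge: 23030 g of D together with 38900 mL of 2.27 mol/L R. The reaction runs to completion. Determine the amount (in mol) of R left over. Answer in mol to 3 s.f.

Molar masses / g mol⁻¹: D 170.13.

20.6 mol

n(D) = 23030 / 170.13 = 135.4 mol
n(R) = 2.27 × 38900/1000 = 88.30 mol
n/ν for D = 135.4/2 = 67.70
n/ν for R = 88.30/1 = 88.30
Smallest n/ν is D → limiting reagent.
R consumed = (1/2) × 135.4 = 67.70 mol
R remaining = 88.30 − 67.70 = 20.60 mol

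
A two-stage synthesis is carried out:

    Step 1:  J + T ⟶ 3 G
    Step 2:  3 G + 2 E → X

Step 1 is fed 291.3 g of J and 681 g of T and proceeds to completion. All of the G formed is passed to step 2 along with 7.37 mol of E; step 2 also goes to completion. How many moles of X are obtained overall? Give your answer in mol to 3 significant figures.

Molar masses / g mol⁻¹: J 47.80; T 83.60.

3.69 mol

Step 1:
n(J) = 291.3 / 47.80 = 6.094 mol
n(T) = 681.0 / 83.60 = 8.146 mol
n/ν → J: 6.094, T: 8.146; J is limiting.
n(G) produced = (3/1) × 6.094 = 18.28 mol
Step 2:
n(G) available = 18.28 mol
n(E) = 7.370 mol
n/ν → G: 6.093, E: 3.685; E is limiting.
n(X) = (1/2) × 7.370 = 3.685 mol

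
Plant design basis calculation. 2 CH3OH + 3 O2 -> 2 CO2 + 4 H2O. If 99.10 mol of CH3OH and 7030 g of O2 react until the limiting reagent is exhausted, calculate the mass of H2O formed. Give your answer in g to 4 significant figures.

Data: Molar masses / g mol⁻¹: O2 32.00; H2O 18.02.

n(CH3OH) = 99.10 mol
n(O2) = 7030 / 32.00 = 219.7 mol
n/ν → CH3OH: 49.55, O2: 73.23; CH3OH is limiting.
n(H2O) = (4/2) × 99.10 = 198.2 mol
mass = 198.2 × 18.02 = 3572 g

3572 g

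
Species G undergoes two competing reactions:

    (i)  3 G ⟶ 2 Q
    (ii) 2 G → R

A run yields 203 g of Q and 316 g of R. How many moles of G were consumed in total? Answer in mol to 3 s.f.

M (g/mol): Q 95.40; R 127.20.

8.16 mol

n(Q) = 203 / 95.40 = 2.128 mol
n(R) = 316 / 127.20 = 2.484 mol
n(G) via (i) = (3/2)×2.128 = 3.192 mol
n(G) via (ii) = (2/1)×2.484 = 4.968 mol
total n(G) = 3.192 + 4.968 = 8.160 mol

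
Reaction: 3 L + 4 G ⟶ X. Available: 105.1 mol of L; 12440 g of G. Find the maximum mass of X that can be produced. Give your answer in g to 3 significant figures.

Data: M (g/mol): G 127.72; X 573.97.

14000 g

n(L) = 105.1 mol
n(G) = 12440 / 127.72 = 97.40 mol
n/ν for L = 105.1/3 = 35.03
n/ν for G = 97.40/4 = 24.35
Smallest n/ν is G → limiting reagent.
n(X) = (1/4) × 97.40 = 24.35 mol
mass = 24.35 × 573.97 = 13980 g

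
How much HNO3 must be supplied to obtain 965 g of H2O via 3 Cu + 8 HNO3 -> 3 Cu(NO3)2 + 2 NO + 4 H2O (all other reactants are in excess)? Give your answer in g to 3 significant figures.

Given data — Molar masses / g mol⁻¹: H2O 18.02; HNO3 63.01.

6750 g

n(H2O) = 965 / 18.02 = 53.55 mol
n(HNO3) = (8/4) × 53.55 = 107.1 mol
mass = 107.1 × 63.01 = 6748 g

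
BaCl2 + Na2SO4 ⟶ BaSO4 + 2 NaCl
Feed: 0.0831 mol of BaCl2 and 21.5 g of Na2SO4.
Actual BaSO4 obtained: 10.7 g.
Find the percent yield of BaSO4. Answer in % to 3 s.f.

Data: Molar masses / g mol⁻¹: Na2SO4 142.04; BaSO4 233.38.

55.2 %

n(BaCl2) = 0.08310 mol
n(Na2SO4) = 21.50 / 142.04 = 0.1514 mol
n/ν → BaCl2: 0.08310, Na2SO4: 0.1514; BaCl2 is limiting.
theoretical n(BaSO4) = (1/1) × 0.08310 = 0.08310 mol → 19.39 g
% yield = 10.7 / 19.39 × 100 = 55.18 %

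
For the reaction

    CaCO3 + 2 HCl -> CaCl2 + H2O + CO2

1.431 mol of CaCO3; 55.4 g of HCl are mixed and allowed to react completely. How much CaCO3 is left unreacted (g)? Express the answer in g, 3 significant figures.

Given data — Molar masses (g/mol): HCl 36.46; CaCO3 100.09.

67.2 g

n(CaCO3) = 1.431 mol
n(HCl) = 55.40 / 36.46 = 1.519 mol
n/ν for CaCO3 = 1.431/1 = 1.431
n/ν for HCl = 1.519/2 = 0.7595
Smallest n/ν is HCl → limiting reagent.
CaCO3 consumed = (1/2) × 1.519 = 0.7595 mol
CaCO3 remaining = 1.431 − 0.7595 = 0.6715 mol
mass = 0.6715 × 100.09 = 67.21 g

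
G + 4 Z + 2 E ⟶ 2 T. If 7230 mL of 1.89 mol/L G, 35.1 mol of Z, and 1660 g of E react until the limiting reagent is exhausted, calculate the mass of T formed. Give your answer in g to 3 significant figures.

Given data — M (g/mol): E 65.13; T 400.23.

7020 g

n(G) = 1.89 × 7230/1000 = 13.66 mol
n(Z) = 35.10 mol
n(E) = 1660 / 65.13 = 25.49 mol
n/ν for G = 13.66/1 = 13.66
n/ν for Z = 35.10/4 = 8.775
n/ν for E = 25.49/2 = 12.75
Smallest n/ν is Z → limiting reagent.
n(T) = (2/4) × 35.10 = 17.55 mol
mass = 17.55 × 400.23 = 7024 g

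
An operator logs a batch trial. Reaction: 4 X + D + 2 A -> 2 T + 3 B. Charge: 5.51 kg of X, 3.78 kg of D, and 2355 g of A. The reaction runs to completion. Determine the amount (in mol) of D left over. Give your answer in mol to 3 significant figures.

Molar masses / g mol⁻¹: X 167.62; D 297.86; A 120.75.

4.47 mol

n(X) = 5.510×1000 / 167.62 = 32.87 mol
n(D) = 3.780×1000 / 297.86 = 12.69 mol
n(A) = 2355 / 120.75 = 19.50 mol
n/ν → X: 8.218, D: 12.69, A: 9.750; X is limiting.
D consumed = (1/4) × 32.87 = 8.218 mol
D remaining = 12.69 − 8.218 = 4.472 mol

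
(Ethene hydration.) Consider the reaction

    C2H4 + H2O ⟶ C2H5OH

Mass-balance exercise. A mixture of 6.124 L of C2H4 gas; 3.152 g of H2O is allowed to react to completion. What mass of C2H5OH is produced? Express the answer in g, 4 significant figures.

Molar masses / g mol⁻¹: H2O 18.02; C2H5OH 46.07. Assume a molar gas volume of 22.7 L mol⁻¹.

n(C2H4) = 6.124 / 22.7 = 0.2698 mol
n(H2O) = 3.152 / 18.02 = 0.1749 mol
n/ν → C2H4: 0.2698, H2O: 0.1749; H2O is limiting.
n(C2H5OH) = (1/1) × 0.1749 = 0.1749 mol
mass = 0.1749 × 46.07 = 8.058 g

8.058 g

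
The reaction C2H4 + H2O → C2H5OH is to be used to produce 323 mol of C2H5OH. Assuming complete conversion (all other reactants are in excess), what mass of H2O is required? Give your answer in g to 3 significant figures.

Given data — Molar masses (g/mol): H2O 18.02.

n(C2H5OH) = 323.0 mol
n(H2O) = (1/1) × 323.0 = 323.0 mol
mass = 323.0 × 18.02 = 5820 g

5820 g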